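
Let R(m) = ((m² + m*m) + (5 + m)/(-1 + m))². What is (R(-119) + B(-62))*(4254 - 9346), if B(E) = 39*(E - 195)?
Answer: -408469788009313/100 ≈ -4.0847e+12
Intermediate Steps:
B(E) = -7605 + 39*E (B(E) = 39*(-195 + E) = -7605 + 39*E)
R(m) = (2*m² + (5 + m)/(-1 + m))² (R(m) = ((m² + m²) + (5 + m)/(-1 + m))² = (2*m² + (5 + m)/(-1 + m))²)
(R(-119) + B(-62))*(4254 - 9346) = ((5 - 119 - 2*(-119)² + 2*(-119)³)²/(-1 - 119)² + (-7605 + 39*(-62)))*(4254 - 9346) = ((5 - 119 - 2*14161 + 2*(-1685159))²/(-120)² + (-7605 - 2418))*(-5092) = ((5 - 119 - 28322 - 3370318)²/14400 - 10023)*(-5092) = ((1/14400)*(-3398754)² - 10023)*(-5092) = ((1/14400)*11551528752516 - 10023)*(-5092) = (320875798681/400 - 10023)*(-5092) = (320871789481/400)*(-5092) = -408469788009313/100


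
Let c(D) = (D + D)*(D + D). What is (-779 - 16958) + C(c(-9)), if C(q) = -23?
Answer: -17760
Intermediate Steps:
c(D) = 4*D**2 (c(D) = (2*D)*(2*D) = 4*D**2)
(-779 - 16958) + C(c(-9)) = (-779 - 16958) - 23 = -17737 - 23 = -17760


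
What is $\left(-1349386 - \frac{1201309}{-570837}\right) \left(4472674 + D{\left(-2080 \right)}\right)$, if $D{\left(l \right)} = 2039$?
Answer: $- \frac{1148924706750018383}{190279} \approx -6.0381 \cdot 10^{12}$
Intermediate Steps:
$\left(-1349386 - \frac{1201309}{-570837}\right) \left(4472674 + D{\left(-2080 \right)}\right) = \left(-1349386 - \frac{1201309}{-570837}\right) \left(4472674 + 2039\right) = \left(-1349386 - - \frac{1201309}{570837}\right) 4474713 = \left(-1349386 + \frac{1201309}{570837}\right) 4474713 = \left(- \frac{770278254773}{570837}\right) 4474713 = - \frac{1148924706750018383}{190279}$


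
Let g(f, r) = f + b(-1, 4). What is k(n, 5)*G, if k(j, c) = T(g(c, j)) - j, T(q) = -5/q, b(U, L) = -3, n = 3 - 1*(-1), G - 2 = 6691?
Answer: -87009/2 ≈ -43505.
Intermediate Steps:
G = 6693 (G = 2 + 6691 = 6693)
n = 4 (n = 3 + 1 = 4)
g(f, r) = -3 + f (g(f, r) = f - 3 = -3 + f)
k(j, c) = -j - 5/(-3 + c) (k(j, c) = -5/(-3 + c) - j = -j - 5/(-3 + c))
k(n, 5)*G = ((-5 - 1*4*(-3 + 5))/(-3 + 5))*6693 = ((-5 - 1*4*2)/2)*6693 = ((-5 - 8)/2)*6693 = ((½)*(-13))*6693 = -13/2*6693 = -87009/2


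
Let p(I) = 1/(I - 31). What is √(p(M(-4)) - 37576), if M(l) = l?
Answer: 3*I*√5114515/35 ≈ 193.85*I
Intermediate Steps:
p(I) = 1/(-31 + I)
√(p(M(-4)) - 37576) = √(1/(-31 - 4) - 37576) = √(1/(-35) - 37576) = √(-1/35 - 37576) = √(-1315161/35) = 3*I*√5114515/35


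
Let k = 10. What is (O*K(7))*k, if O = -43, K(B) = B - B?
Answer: 0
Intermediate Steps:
K(B) = 0
(O*K(7))*k = -43*0*10 = 0*10 = 0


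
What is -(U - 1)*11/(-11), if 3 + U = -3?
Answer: -7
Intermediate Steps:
U = -6 (U = -3 - 3 = -6)
-(U - 1)*11/(-11) = -(-6 - 1)*11/(-11) = -(-1)*(-7*11)/11 = -(-1)*(-77)/11 = -1*7 = -7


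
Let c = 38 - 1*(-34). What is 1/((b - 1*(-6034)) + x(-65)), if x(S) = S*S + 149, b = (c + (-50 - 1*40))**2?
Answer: 1/10732 ≈ 9.3179e-5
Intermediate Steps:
c = 72 (c = 38 + 34 = 72)
b = 324 (b = (72 + (-50 - 1*40))**2 = (72 + (-50 - 40))**2 = (72 - 90)**2 = (-18)**2 = 324)
x(S) = 149 + S**2 (x(S) = S**2 + 149 = 149 + S**2)
1/((b - 1*(-6034)) + x(-65)) = 1/((324 - 1*(-6034)) + (149 + (-65)**2)) = 1/((324 + 6034) + (149 + 4225)) = 1/(6358 + 4374) = 1/10732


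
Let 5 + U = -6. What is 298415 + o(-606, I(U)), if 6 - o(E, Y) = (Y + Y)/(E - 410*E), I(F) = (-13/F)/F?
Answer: 4474872731320/14995167 ≈ 2.9842e+5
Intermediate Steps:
U = -11 (U = -5 - 6 = -11)
I(F) = -13/F**2
o(E, Y) = 6 + 2*Y/(409*E) (o(E, Y) = 6 - (Y + Y)/(E - 410*E) = 6 - 2*Y/((-409*E)) = 6 - 2*Y*(-1/(409*E)) = 6 - (-2)*Y/(409*E) = 6 + 2*Y/(409*E))
298415 + o(-606, I(U)) = 298415 + (6 + (2/409)*(-13/(-11)**2)/(-606)) = 298415 + (6 + (2/409)*(-13*1/121)*(-1/606)) = 298415 + (6 + (2/409)*(-13/121)*(-1/606)) = 298415 + (6 + 13/14995167) = 298415 + 89971015/14995167 = 4474872731320/14995167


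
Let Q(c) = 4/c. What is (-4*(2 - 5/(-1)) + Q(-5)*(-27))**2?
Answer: 1024/25 ≈ 40.960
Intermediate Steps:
(-4*(2 - 5/(-1)) + Q(-5)*(-27))**2 = (-4*(2 - 5/(-1)) + (4/(-5))*(-27))**2 = (-4*(2 - 5*(-1)) + (4*(-1/5))*(-27))**2 = (-4*(2 + 5) - 4/5*(-27))**2 = (-4*7 + 108/5)**2 = (-28 + 108/5)**2 = (-32/5)**2 = 1024/25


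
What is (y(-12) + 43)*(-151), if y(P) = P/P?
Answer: -6644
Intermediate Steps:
y(P) = 1
(y(-12) + 43)*(-151) = (1 + 43)*(-151) = 44*(-151) = -6644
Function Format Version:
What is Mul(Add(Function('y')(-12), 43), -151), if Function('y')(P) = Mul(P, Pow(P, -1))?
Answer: -6644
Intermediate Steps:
Function('y')(P) = 1
Mul(Add(Function('y')(-12), 43), -151) = Mul(Add(1, 43), -151) = Mul(44, -151) = -6644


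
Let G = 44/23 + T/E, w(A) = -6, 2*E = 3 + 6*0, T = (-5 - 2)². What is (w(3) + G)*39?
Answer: 25636/23 ≈ 1114.6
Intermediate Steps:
T = 49 (T = (-7)² = 49)
E = 3/2 (E = (3 + 6*0)/2 = (3 + 0)/2 = (½)*3 = 3/2 ≈ 1.5000)
G = 2386/69 (G = 44/23 + 49/(3/2) = 44*(1/23) + 49*(⅔) = 44/23 + 98/3 = 2386/69 ≈ 34.580)
(w(3) + G)*39 = (-6 + 2386/69)*39 = (1972/69)*39 = 25636/23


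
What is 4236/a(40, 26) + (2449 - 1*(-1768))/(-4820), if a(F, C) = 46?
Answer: 10111769/110860 ≈ 91.212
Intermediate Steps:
4236/a(40, 26) + (2449 - 1*(-1768))/(-4820) = 4236/46 + (2449 - 1*(-1768))/(-4820) = 4236*(1/46) + (2449 + 1768)*(-1/4820) = 2118/23 + 4217*(-1/4820) = 2118/23 - 4217/4820 = 10111769/110860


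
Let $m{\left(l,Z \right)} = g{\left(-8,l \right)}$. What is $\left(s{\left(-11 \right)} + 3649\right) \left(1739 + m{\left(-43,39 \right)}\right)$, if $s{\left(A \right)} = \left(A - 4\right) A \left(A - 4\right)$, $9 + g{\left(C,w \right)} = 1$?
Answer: $2032194$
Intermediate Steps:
$g{\left(C,w \right)} = -8$ ($g{\left(C,w \right)} = -9 + 1 = -8$)
$m{\left(l,Z \right)} = -8$
$s{\left(A \right)} = A \left(-4 + A\right)^{2}$ ($s{\left(A \right)} = \left(-4 + A\right) A \left(-4 + A\right) = A \left(-4 + A\right)^{2}$)
$\left(s{\left(-11 \right)} + 3649\right) \left(1739 + m{\left(-43,39 \right)}\right) = \left(- 11 \left(-4 - 11\right)^{2} + 3649\right) \left(1739 - 8\right) = \left(- 11 \left(-15\right)^{2} + 3649\right) 1731 = \left(\left(-11\right) 225 + 3649\right) 1731 = \left(-2475 + 3649\right) 1731 = 1174 \cdot 1731 = 2032194$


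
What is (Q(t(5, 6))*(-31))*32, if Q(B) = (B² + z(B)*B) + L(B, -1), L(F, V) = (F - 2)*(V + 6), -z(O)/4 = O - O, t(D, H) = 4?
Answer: -25792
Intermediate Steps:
z(O) = 0 (z(O) = -4*(O - O) = -4*0 = 0)
L(F, V) = (-2 + F)*(6 + V)
Q(B) = -10 + B² + 5*B (Q(B) = (B² + 0*B) + (-12 - 2*(-1) + 6*B + B*(-1)) = (B² + 0) + (-12 + 2 + 6*B - B) = B² + (-10 + 5*B) = -10 + B² + 5*B)
(Q(t(5, 6))*(-31))*32 = ((-10 + 4² + 5*4)*(-31))*32 = ((-10 + 16 + 20)*(-31))*32 = (26*(-31))*32 = -806*32 = -25792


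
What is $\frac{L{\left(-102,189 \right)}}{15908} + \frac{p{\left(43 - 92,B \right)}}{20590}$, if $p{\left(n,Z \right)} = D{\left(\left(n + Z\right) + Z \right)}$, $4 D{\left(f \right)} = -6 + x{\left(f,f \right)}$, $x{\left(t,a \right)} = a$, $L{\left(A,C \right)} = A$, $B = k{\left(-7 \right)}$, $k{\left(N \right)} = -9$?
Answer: $- \frac{2390501}{327545720} \approx -0.0072982$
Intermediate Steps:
$B = -9$
$D{\left(f \right)} = - \frac{3}{2} + \frac{f}{4}$ ($D{\left(f \right)} = \frac{-6 + f}{4} = - \frac{3}{2} + \frac{f}{4}$)
$p{\left(n,Z \right)} = - \frac{3}{2} + \frac{Z}{2} + \frac{n}{4}$ ($p{\left(n,Z \right)} = - \frac{3}{2} + \frac{\left(n + Z\right) + Z}{4} = - \frac{3}{2} + \frac{\left(Z + n\right) + Z}{4} = - \frac{3}{2} + \frac{n + 2 Z}{4} = - \frac{3}{2} + \left(\frac{Z}{2} + \frac{n}{4}\right) = - \frac{3}{2} + \frac{Z}{2} + \frac{n}{4}$)
$\frac{L{\left(-102,189 \right)}}{15908} + \frac{p{\left(43 - 92,B \right)}}{20590} = - \frac{102}{15908} + \frac{- \frac{3}{2} + \frac{1}{2} \left(-9\right) + \frac{43 - 92}{4}}{20590} = \left(-102\right) \frac{1}{15908} + \left(- \frac{3}{2} - \frac{9}{2} + \frac{1}{4} \left(-49\right)\right) \frac{1}{20590} = - \frac{51}{7954} + \left(- \frac{3}{2} - \frac{9}{2} - \frac{49}{4}\right) \frac{1}{20590} = - \frac{51}{7954} - \frac{73}{82360} = - \frac{2390501}{327545720}$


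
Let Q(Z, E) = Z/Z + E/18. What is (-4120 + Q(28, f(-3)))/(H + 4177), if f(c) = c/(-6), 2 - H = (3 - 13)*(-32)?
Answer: -148283/138924 ≈ -1.0674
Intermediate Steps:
H = -318 (H = 2 - (3 - 13)*(-32) = 2 - (-10)*(-32) = 2 - 1*320 = 2 - 320 = -318)
f(c) = -c/6 (f(c) = c*(-1/6) = -c/6)
Q(Z, E) = 1 + E/18 (Q(Z, E) = 1 + E*(1/18) = 1 + E/18)
(-4120 + Q(28, f(-3)))/(H + 4177) = (-4120 + (1 + (-1/6*(-3))/18))/(-318 + 4177) = (-4120 + (1 + (1/18)*(1/2)))/3859 = (-4120 + (1 + 1/36))*(1/3859) = (-4120 + 37/36)*(1/3859) = -148283/36*1/3859 = -148283/138924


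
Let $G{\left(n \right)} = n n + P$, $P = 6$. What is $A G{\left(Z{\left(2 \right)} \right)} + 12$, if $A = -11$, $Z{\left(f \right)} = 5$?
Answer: $-329$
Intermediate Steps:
$G{\left(n \right)} = 6 + n^{2}$ ($G{\left(n \right)} = n n + 6 = n^{2} + 6 = 6 + n^{2}$)
$A G{\left(Z{\left(2 \right)} \right)} + 12 = - 11 \left(6 + 5^{2}\right) + 12 = - 11 \left(6 + 25\right) + 12 = \left(-11\right) 31 + 12 = -341 + 12 = -329$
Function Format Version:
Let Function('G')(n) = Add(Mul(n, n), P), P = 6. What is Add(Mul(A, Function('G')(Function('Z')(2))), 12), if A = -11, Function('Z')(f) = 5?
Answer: -329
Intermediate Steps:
Function('G')(n) = Add(6, Pow(n, 2)) (Function('G')(n) = Add(Mul(n, n), 6) = Add(Pow(n, 2), 6) = Add(6, Pow(n, 2)))
Add(Mul(A, Function('G')(Function('Z')(2))), 12) = Add(Mul(-11, Add(6, Pow(5, 2))), 12) = Add(Mul(-11, Add(6, 25)), 12) = Add(Mul(-11, 31), 12) = Add(-341, 12) = -329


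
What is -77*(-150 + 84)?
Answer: 5082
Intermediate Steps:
-77*(-150 + 84) = -77*(-66) = 5082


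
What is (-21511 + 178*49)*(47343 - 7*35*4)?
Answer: -592936407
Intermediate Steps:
(-21511 + 178*49)*(47343 - 7*35*4) = (-21511 + 8722)*(47343 - 245*4) = -12789*(47343 - 980) = -12789*46363 = -592936407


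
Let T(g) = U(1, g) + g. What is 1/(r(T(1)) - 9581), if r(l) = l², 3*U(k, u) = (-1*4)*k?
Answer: -9/86228 ≈ -0.00010437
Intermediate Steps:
U(k, u) = -4*k/3 (U(k, u) = ((-1*4)*k)/3 = (-4*k)/3 = -4*k/3)
T(g) = -4/3 + g (T(g) = -4/3*1 + g = -4/3 + g)
1/(r(T(1)) - 9581) = 1/((-4/3 + 1)² - 9581) = 1/((-⅓)² - 9581) = 1/(⅑ - 9581) = 1/(-86228/9) = -9/86228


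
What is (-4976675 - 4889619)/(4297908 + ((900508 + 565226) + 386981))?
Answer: -9866294/6150623 ≈ -1.6041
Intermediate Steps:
(-4976675 - 4889619)/(4297908 + ((900508 + 565226) + 386981)) = -9866294/(4297908 + (1465734 + 386981)) = -9866294/(4297908 + 1852715) = -9866294/6150623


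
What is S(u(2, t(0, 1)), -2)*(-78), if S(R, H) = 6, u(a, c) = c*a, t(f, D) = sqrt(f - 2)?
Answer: -468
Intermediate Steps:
t(f, D) = sqrt(-2 + f)
u(a, c) = a*c
S(u(2, t(0, 1)), -2)*(-78) = 6*(-78) = -468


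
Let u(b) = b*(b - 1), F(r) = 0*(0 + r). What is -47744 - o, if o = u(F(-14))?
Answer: -47744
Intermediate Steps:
F(r) = 0 (F(r) = 0*r = 0)
u(b) = b*(-1 + b)
o = 0 (o = 0*(-1 + 0) = 0*(-1) = 0)
-47744 - o = -47744 - 1*0 = -47744 + 0 = -47744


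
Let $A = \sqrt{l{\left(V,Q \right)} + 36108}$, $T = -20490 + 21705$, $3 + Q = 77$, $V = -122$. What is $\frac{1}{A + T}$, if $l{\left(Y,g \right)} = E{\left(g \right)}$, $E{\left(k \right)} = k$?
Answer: $\frac{1215}{1440043} - \frac{\sqrt{36182}}{1440043} \approx 0.00071163$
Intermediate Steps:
$Q = 74$ ($Q = -3 + 77 = 74$)
$T = 1215$
$l{\left(Y,g \right)} = g$
$A = \sqrt{36182}$ ($A = \sqrt{74 + 36108} = \sqrt{36182} \approx 190.22$)
$\frac{1}{A + T} = \frac{1}{\sqrt{36182} + 1215} = \frac{1}{1215 + \sqrt{36182}}$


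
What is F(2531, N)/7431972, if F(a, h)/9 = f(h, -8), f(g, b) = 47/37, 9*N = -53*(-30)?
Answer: 141/91660988 ≈ 1.5383e-6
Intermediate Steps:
N = 530/3 (N = (-53*(-30))/9 = (⅑)*1590 = 530/3 ≈ 176.67)
f(g, b) = 47/37 (f(g, b) = 47*(1/37) = 47/37)
F(a, h) = 423/37 (F(a, h) = 9*(47/37) = 423/37)
F(2531, N)/7431972 = (423/37)/7431972 = (423/37)*(1/7431972) = 141/91660988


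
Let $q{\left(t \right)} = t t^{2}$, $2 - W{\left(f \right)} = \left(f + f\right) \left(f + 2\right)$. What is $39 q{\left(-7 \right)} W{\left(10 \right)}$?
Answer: $3183726$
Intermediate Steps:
$W{\left(f \right)} = 2 - 2 f \left(2 + f\right)$ ($W{\left(f \right)} = 2 - \left(f + f\right) \left(f + 2\right) = 2 - 2 f \left(2 + f\right)$)
$q{\left(t \right)} = t^{3}$
$39 q{\left(-7 \right)} W{\left(10 \right)} = 39 \left(-7\right)^{3} \left(2 - 40 - 2 \cdot 10^{2}\right) = 39 \left(-343\right) \left(2 - 40 - 200\right) = - 13377 \left(2 - 40 - 200\right) = \left(-13377\right) \left(-238\right) = 3183726$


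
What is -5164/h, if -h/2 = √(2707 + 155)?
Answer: 1291*√318/477 ≈ 48.264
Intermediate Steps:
h = -6*√318 (h = -2*√(2707 + 155) = -6*√318 ≈ -107.00)
-5164/h = -5164*(-√318/1908) = -(-1291)*√318/477 = 1291*√318/477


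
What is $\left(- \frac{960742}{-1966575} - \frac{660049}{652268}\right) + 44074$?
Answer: $\frac{56534544389516081}{1282733942100} \approx 44074.0$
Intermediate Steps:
$\left(- \frac{960742}{-1966575} - \frac{660049}{652268}\right) + 44074 = \left(\left(-960742\right) \left(- \frac{1}{1966575}\right) - \frac{660049}{652268}\right) + 44074 = \left(\frac{960742}{1966575} - \frac{660049}{652268}\right) + 44074 = - \frac{671374599319}{1282733942100} + 44074 = \frac{56534544389516081}{1282733942100}$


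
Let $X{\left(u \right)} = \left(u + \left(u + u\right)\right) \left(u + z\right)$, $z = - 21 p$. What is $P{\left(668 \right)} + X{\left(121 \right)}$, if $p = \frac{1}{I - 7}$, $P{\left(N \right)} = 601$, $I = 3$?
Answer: $\frac{185719}{4} \approx 46430.0$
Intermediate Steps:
$p = - \frac{1}{4}$ ($p = \frac{1}{3 - 7} = \frac{1}{-4} = - \frac{1}{4} \approx -0.25$)
$z = \frac{21}{4}$ ($z = \left(-21\right) \left(- \frac{1}{4}\right) = \frac{21}{4} \approx 5.25$)
$X{\left(u \right)} = 3 u \left(\frac{21}{4} + u\right)$ ($X{\left(u \right)} = \left(u + \left(u + u\right)\right) \left(u + \frac{21}{4}\right) = \left(u + 2 u\right) \left(\frac{21}{4} + u\right) = 3 u \left(\frac{21}{4} + u\right)$)
$P{\left(668 \right)} + X{\left(121 \right)} = 601 + \frac{3}{4} \cdot 121 \left(21 + 4 \cdot 121\right) = 601 + \frac{3}{4} \cdot 121 \left(21 + 484\right) = 601 + \frac{3}{4} \cdot 121 \cdot 505 = 601 + \frac{183315}{4} = \frac{185719}{4}$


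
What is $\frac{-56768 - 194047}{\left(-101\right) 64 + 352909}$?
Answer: $- \frac{50163}{69289} \approx -0.72397$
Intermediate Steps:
$\frac{-56768 - 194047}{\left(-101\right) 64 + 352909} = - \frac{250815}{-6464 + 352909} = - \frac{250815}{346445} = \left(-250815\right) \frac{1}{346445} = - \frac{50163}{69289}$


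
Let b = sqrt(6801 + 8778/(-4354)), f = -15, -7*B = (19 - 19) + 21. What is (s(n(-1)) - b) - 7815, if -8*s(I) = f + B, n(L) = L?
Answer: -31251/4 - 2*sqrt(164401131)/311 ≈ -7895.2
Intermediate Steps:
B = -3 (B = -((19 - 19) + 21)/7 = -(0 + 21)/7 = -1/7*21 = -3)
s(I) = 9/4 (s(I) = -(-15 - 3)/8 = -1/8*(-18) = 9/4)
b = 2*sqrt(164401131)/311 (b = sqrt(6801 + 8778*(-1/4354)) = sqrt(6801 - 627/311) = sqrt(2114484/311) = 2*sqrt(164401131)/311 ≈ 82.456)
(s(n(-1)) - b) - 7815 = (9/4 - 2*sqrt(164401131)/311) - 7815 = -31251/4 - 2*sqrt(164401131)/311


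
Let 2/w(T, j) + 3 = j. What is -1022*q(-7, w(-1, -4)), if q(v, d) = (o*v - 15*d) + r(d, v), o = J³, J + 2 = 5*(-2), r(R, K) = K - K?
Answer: -12366492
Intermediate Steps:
w(T, j) = 2/(-3 + j)
r(R, K) = 0
J = -12 (J = -2 + 5*(-2) = -2 - 10 = -12)
o = -1728 (o = (-12)³ = -1728)
q(v, d) = -1728*v - 15*d (q(v, d) = (-1728*v - 15*d) + 0 = -1728*v - 15*d)
-1022*q(-7, w(-1, -4)) = -1022*(-1728*(-7) - 30/(-3 - 4)) = -1022*(12096 - 30/(-7)) = -1022*(12096 - 30*(-1)/7) = -1022*(12096 - 15*(-2/7)) = -1022*(12096 + 30/7) = -1022*84702/7 = -12366492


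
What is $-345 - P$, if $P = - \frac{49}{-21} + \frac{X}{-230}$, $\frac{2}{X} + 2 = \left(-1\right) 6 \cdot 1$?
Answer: $- \frac{958643}{2760} \approx -347.33$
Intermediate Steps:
$X = - \frac{1}{4}$ ($X = \frac{2}{-2 + \left(-1\right) 6 \cdot 1} = \frac{2}{-2 - 6} = \frac{2}{-8} = 2 \left(- \frac{1}{8}\right) = - \frac{1}{4} \approx -0.25$)
$P = \frac{6443}{2760}$ ($P = - \frac{49}{-21} - \frac{1}{4 \left(-230\right)} = \left(-49\right) \left(- \frac{1}{21}\right) - - \frac{1}{920} = \frac{7}{3} + \frac{1}{920} = \frac{6443}{2760} \approx 2.3344$)
$-345 - P = -345 - \frac{6443}{2760} = - \frac{958643}{2760}$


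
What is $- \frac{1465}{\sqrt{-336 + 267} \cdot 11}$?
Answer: $\frac{1465 i \sqrt{69}}{759} \approx 16.033 i$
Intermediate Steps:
$- \frac{1465}{\sqrt{-336 + 267} \cdot 11} = - \frac{1465}{\sqrt{-69} \cdot 11} = - \frac{1465}{i \sqrt{69} \cdot 11} = - \frac{1465}{11 i \sqrt{69}} = - 1465 \left(- \frac{i \sqrt{69}}{759}\right) = \frac{1465 i \sqrt{69}}{759}$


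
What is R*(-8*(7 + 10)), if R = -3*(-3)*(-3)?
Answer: 3672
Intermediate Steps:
R = -27 (R = 9*(-3) = -27)
R*(-8*(7 + 10)) = -(-216)*(7 + 10) = -(-216)*17 = -27*(-136) = 3672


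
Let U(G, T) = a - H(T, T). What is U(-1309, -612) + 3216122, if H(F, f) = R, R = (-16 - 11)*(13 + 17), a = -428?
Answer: 3216504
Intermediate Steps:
R = -810 (R = -27*30 = -810)
H(F, f) = -810
U(G, T) = 382 (U(G, T) = -428 - 1*(-810) = -428 + 810 = 382)
U(-1309, -612) + 3216122 = 382 + 3216122 = 3216504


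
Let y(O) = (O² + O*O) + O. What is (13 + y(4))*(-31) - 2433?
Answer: -3952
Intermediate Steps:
y(O) = O + 2*O² (y(O) = (O² + O²) + O = 2*O² + O = O + 2*O²)
(13 + y(4))*(-31) - 2433 = (13 + 4*(1 + 2*4))*(-31) - 2433 = (13 + 4*(1 + 8))*(-31) - 2433 = (13 + 4*9)*(-31) - 2433 = (13 + 36)*(-31) - 2433 = 49*(-31) - 2433 = -1519 - 2433 = -3952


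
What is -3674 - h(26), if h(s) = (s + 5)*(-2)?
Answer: -3612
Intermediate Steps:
h(s) = -10 - 2*s (h(s) = (5 + s)*(-2) = -10 - 2*s)
-3674 - h(26) = -3674 - (-10 - 2*26) = -3674 - (-10 - 52) = -3674 - 1*(-62) = -3674 + 62 = -3612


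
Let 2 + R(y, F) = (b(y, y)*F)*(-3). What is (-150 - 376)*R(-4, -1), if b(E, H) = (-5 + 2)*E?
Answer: -17884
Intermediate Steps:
b(E, H) = -3*E
R(y, F) = -2 + 9*F*y (R(y, F) = -2 + ((-3*y)*F)*(-3) = -2 - 3*F*y*(-3) = -2 + 9*F*y)
(-150 - 376)*R(-4, -1) = (-150 - 376)*(-2 + 9*(-1)*(-4)) = -526*(-2 + 36) = -526*34 = -17884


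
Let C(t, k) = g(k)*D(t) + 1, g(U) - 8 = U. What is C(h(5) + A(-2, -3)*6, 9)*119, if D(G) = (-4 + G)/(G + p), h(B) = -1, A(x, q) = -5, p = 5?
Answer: 73899/26 ≈ 2842.3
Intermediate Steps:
g(U) = 8 + U
D(G) = (-4 + G)/(5 + G) (D(G) = (-4 + G)/(G + 5) = (-4 + G)/(5 + G))
C(t, k) = 1 + (-4 + t)*(8 + k)/(5 + t) (C(t, k) = (8 + k)*((-4 + t)/(5 + t)) + 1 = (-4 + t)*(8 + k)/(5 + t) + 1 = 1 + (-4 + t)*(8 + k)/(5 + t))
C(h(5) + A(-2, -3)*6, 9)*119 = ((5 + (-1 - 5*6) + (-4 + (-1 - 5*6))*(8 + 9))/(5 + (-1 - 5*6)))*119 = ((5 + (-1 - 30) + (-4 + (-1 - 30))*17)/(5 + (-1 - 30)))*119 = ((5 - 31 + (-4 - 31)*17)/(5 - 31))*119 = ((5 - 31 - 35*17)/(-26))*119 = -(5 - 31 - 595)/26*119 = -1/26*(-621)*119 = (621/26)*119 = 73899/26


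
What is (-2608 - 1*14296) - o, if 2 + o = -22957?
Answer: 6055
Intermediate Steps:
o = -22959 (o = -2 - 22957 = -22959)
(-2608 - 1*14296) - o = (-2608 - 1*14296) - 1*(-22959) = (-2608 - 14296) + 22959 = -16904 + 22959 = 6055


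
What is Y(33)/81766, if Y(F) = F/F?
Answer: 1/81766 ≈ 1.2230e-5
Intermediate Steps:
Y(F) = 1
Y(33)/81766 = 1/81766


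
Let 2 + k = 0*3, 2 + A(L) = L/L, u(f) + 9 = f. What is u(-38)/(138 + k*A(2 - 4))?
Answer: -47/140 ≈ -0.33571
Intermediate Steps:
u(f) = -9 + f
A(L) = -1 (A(L) = -2 + L/L = -2 + 1 = -1)
k = -2 (k = -2 + 0*3 = -2 + 0 = -2)
u(-38)/(138 + k*A(2 - 4)) = (-9 - 38)/(138 - 2*(-1)) = -47/(138 + 2) = -47/140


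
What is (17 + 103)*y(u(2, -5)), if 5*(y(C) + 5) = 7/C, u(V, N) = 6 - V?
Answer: -558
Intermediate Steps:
y(C) = -5 + 7/(5*C) (y(C) = -5 + (7/C)/5 = -5 + 7/(5*C))
(17 + 103)*y(u(2, -5)) = (17 + 103)*(-5 + 7/(5*(6 - 1*2))) = 120*(-5 + 7/(5*(6 - 2))) = 120*(-5 + (7/5)/4) = 120*(-5 + (7/5)*(¼)) = 120*(-5 + 7/20) = 120*(-93/20) = -558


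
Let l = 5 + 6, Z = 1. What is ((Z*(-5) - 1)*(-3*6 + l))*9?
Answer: 378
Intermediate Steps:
l = 11
((Z*(-5) - 1)*(-3*6 + l))*9 = ((1*(-5) - 1)*(-3*6 + 11))*9 = ((-5 - 1)*(-18 + 11))*9 = -6*(-7)*9 = 42*9 = 378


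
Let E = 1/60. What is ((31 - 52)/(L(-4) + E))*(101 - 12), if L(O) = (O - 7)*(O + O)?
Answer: -112140/5281 ≈ -21.235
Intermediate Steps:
E = 1/60 ≈ 0.016667
L(O) = 2*O*(-7 + O) (L(O) = (-7 + O)*(2*O) = 2*O*(-7 + O))
((31 - 52)/(L(-4) + E))*(101 - 12) = ((31 - 52)/(2*(-4)*(-7 - 4) + 1/60))*(101 - 12) = -21/(2*(-4)*(-11) + 1/60)*89 = -21/(88 + 1/60)*89 = -21/5281/60*89 = -21*60/5281*89 = -1260/5281*89 = -112140/5281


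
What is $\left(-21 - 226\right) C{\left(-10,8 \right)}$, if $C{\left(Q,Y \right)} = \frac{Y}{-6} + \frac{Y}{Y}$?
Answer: $\frac{247}{3} \approx 82.333$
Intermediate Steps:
$C{\left(Q,Y \right)} = 1 - \frac{Y}{6}$ ($C{\left(Q,Y \right)} = Y \left(- \frac{1}{6}\right) + 1 = - \frac{Y}{6} + 1 = 1 - \frac{Y}{6}$)
$\left(-21 - 226\right) C{\left(-10,8 \right)} = \left(-21 - 226\right) \left(1 - \frac{4}{3}\right) = - 247 \left(1 - \frac{4}{3}\right) = \left(-247\right) \left(- \frac{1}{3}\right) = \frac{247}{3}$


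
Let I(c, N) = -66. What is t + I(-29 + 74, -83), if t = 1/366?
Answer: -24155/366 ≈ -65.997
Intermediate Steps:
t = 1/366 ≈ 0.0027322
t + I(-29 + 74, -83) = 1/366 - 66 = -24155/366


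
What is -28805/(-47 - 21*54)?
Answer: 28805/1181 ≈ 24.390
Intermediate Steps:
-28805/(-47 - 21*54) = -28805/(-47 - 1134) = -28805/(-1181) = -28805*(-1/1181) = 28805/1181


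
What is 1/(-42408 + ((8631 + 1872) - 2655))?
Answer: -1/34560 ≈ -2.8935e-5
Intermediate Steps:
1/(-42408 + ((8631 + 1872) - 2655)) = 1/(-42408 + (10503 - 2655)) = 1/(-42408 + 7848) = 1/(-34560) = -1/34560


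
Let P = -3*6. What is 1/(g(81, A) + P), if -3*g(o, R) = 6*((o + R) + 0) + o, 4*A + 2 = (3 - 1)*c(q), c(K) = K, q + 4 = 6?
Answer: -1/208 ≈ -0.0048077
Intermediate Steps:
q = 2 (q = -4 + 6 = 2)
P = -18
A = ½ (A = -½ + ((3 - 1)*2)/4 = -½ + (2*2)/4 = -½ + (¼)*4 = -½ + 1 = ½ ≈ 0.50000)
g(o, R) = -2*R - 7*o/3 (g(o, R) = -(6*((o + R) + 0) + o)/3 = -(6*((R + o) + 0) + o)/3 = -(6*(R + o) + o)/3 = -((6*R + 6*o) + o)/3 = -(6*R + 7*o)/3 = -2*R - 7*o/3)
1/(g(81, A) + P) = 1/((-2*½ - 7/3*81) - 18) = 1/((-1 - 189) - 18) = 1/(-190 - 18) = 1/(-208) = -1/208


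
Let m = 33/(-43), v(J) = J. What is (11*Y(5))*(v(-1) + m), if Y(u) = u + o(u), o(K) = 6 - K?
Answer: -5016/43 ≈ -116.65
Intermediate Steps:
m = -33/43 (m = 33*(-1/43) = -33/43 ≈ -0.76744)
Y(u) = 6 (Y(u) = u + (6 - u) = 6)
(11*Y(5))*(v(-1) + m) = (11*6)*(-1 - 33/43) = 66*(-76/43) = -5016/43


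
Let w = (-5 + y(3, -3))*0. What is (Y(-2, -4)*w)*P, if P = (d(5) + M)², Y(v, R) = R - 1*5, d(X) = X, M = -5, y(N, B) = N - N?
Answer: 0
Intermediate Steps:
y(N, B) = 0
Y(v, R) = -5 + R (Y(v, R) = R - 5 = -5 + R)
P = 0 (P = (5 - 5)² = 0² = 0)
w = 0 (w = (-5 + 0)*0 = -5*0 = 0)
(Y(-2, -4)*w)*P = ((-5 - 4)*0)*0 = -9*0*0 = 0*0 = 0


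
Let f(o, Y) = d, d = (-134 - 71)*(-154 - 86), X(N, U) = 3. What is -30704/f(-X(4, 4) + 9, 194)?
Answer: -1919/3075 ≈ -0.62407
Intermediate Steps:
d = 49200 (d = -205*(-240) = 49200)
f(o, Y) = 49200
-30704/f(-X(4, 4) + 9, 194) = -30704/49200 = -30704*1/49200 = -1919/3075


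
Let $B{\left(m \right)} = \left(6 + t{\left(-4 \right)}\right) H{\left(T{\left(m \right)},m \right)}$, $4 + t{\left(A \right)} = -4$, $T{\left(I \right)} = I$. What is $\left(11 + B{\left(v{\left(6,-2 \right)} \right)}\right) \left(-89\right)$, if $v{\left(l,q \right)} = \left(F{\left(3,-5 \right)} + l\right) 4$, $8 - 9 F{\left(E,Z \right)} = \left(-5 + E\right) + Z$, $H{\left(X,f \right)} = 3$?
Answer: $-445$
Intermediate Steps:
$F{\left(E,Z \right)} = \frac{13}{9} - \frac{E}{9} - \frac{Z}{9}$ ($F{\left(E,Z \right)} = \frac{8}{9} - \frac{\left(-5 + E\right) + Z}{9} = \frac{8}{9} - \frac{-5 + E + Z}{9} = \frac{8}{9} - \left(- \frac{5}{9} + \frac{E}{9} + \frac{Z}{9}\right) = \frac{13}{9} - \frac{E}{9} - \frac{Z}{9}$)
$t{\left(A \right)} = -8$ ($t{\left(A \right)} = -4 - 4 = -8$)
$v{\left(l,q \right)} = \frac{20}{3} + 4 l$ ($v{\left(l,q \right)} = \left(\left(\frac{13}{9} - \frac{1}{3} - - \frac{5}{9}\right) + l\right) 4 = \left(\left(\frac{13}{9} - \frac{1}{3} + \frac{5}{9}\right) + l\right) 4 = \left(\frac{5}{3} + l\right) 4 = \frac{20}{3} + 4 l$)
$B{\left(m \right)} = -6$ ($B{\left(m \right)} = \left(6 - 8\right) 3 = \left(-2\right) 3 = -6$)
$\left(11 + B{\left(v{\left(6,-2 \right)} \right)}\right) \left(-89\right) = \left(11 - 6\right) \left(-89\right) = 5 \left(-89\right) = -445$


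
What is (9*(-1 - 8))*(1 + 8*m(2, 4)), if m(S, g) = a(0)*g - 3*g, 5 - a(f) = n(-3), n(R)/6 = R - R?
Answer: -5265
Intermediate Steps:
n(R) = 0 (n(R) = 6*(R - R) = 6*0 = 0)
a(f) = 5 (a(f) = 5 - 1*0 = 5 + 0 = 5)
m(S, g) = 2*g (m(S, g) = 5*g - 3*g = 2*g)
(9*(-1 - 8))*(1 + 8*m(2, 4)) = (9*(-1 - 8))*(1 + 8*(2*4)) = (9*(-9))*(1 + 8*8) = -81*(1 + 64) = -81*65 = -5265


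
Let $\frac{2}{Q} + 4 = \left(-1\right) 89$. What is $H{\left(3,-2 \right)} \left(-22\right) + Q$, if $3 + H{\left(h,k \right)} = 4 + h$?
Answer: $- \frac{8186}{93} \approx -88.021$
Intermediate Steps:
$H{\left(h,k \right)} = 1 + h$ ($H{\left(h,k \right)} = -3 + \left(4 + h\right) = 1 + h$)
$Q = - \frac{2}{93}$ ($Q = \frac{2}{-4 - 89} = \frac{2}{-93} = 2 \left(- \frac{1}{93}\right) = - \frac{2}{93} \approx -0.021505$)
$H{\left(3,-2 \right)} \left(-22\right) + Q = \left(1 + 3\right) \left(-22\right) - \frac{2}{93} = 4 \left(-22\right) - \frac{2}{93} = -88 - \frac{2}{93} = - \frac{8186}{93}$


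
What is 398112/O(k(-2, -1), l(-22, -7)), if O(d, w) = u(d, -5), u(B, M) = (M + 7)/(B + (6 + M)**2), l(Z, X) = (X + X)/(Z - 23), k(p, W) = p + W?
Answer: -398112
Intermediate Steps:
k(p, W) = W + p
l(Z, X) = 2*X/(-23 + Z) (l(Z, X) = (2*X)/(-23 + Z) = 2*X/(-23 + Z))
u(B, M) = (7 + M)/(B + (6 + M)**2)
O(d, w) = 2/(1 + d) (O(d, w) = (7 - 5)/(d + (6 - 5)**2) = 2/(d + 1**2) = 2/(d + 1) = 2/(1 + d))
398112/O(k(-2, -1), l(-22, -7)) = 398112/((2/(1 + (-1 - 2)))) = 398112/((2/(1 - 3))) = 398112/((2/(-2))) = 398112/((2*(-1/2))) = 398112/(-1) = 398112*(-1) = -398112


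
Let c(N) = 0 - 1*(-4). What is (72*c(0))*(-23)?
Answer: -6624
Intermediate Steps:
c(N) = 4 (c(N) = 0 + 4 = 4)
(72*c(0))*(-23) = (72*4)*(-23) = 288*(-23) = -6624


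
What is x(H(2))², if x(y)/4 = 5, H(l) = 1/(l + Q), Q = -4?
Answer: 400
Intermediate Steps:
H(l) = 1/(-4 + l) (H(l) = 1/(l - 4) = 1/(-4 + l))
x(y) = 20 (x(y) = 4*5 = 20)
x(H(2))² = 20² = 400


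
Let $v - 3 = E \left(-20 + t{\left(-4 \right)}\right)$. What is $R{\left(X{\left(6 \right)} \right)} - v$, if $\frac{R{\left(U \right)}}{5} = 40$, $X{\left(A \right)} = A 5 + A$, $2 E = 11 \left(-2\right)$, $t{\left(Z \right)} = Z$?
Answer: $-67$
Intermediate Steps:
$E = -11$ ($E = \frac{11 \left(-2\right)}{2} = \frac{1}{2} \left(-22\right) = -11$)
$X{\left(A \right)} = 6 A$ ($X{\left(A \right)} = 5 A + A = 6 A$)
$R{\left(U \right)} = 200$ ($R{\left(U \right)} = 5 \cdot 40 = 200$)
$v = 267$ ($v = 3 - 11 \left(-20 - 4\right) = 3 - -264 = 3 + 264 = 267$)
$R{\left(X{\left(6 \right)} \right)} - v = 200 - 267 = -67$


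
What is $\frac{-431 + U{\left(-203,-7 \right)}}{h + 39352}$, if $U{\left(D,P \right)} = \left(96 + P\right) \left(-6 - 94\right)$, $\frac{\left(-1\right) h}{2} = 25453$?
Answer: $\frac{9331}{11554} \approx 0.8076$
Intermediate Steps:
$h = -50906$ ($h = \left(-2\right) 25453 = -50906$)
$U{\left(D,P \right)} = -9600 - 100 P$ ($U{\left(D,P \right)} = \left(96 + P\right) \left(-100\right) = -9600 - 100 P$)
$\frac{-431 + U{\left(-203,-7 \right)}}{h + 39352} = \frac{-431 - 8900}{-50906 + 39352} = \frac{-431 + \left(-9600 + 700\right)}{-11554} = \left(-431 - 8900\right) \left(- \frac{1}{11554}\right) = \left(-9331\right) \left(- \frac{1}{11554}\right) = \frac{9331}{11554}$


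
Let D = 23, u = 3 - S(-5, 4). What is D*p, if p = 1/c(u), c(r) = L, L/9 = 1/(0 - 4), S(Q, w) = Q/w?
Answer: -92/9 ≈ -10.222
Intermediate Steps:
L = -9/4 (L = 9/(0 - 4) = 9/(-4) = 9*(-1/4) = -9/4 ≈ -2.2500)
u = 17/4 (u = 3 - (-5)/4 = 3 - 1*(-5/4) = 3 + 5/4 = 17/4 ≈ 4.2500)
c(r) = -9/4
p = -4/9 (p = 1/(-9/4) = -4/9 ≈ -0.44444)
D*p = 23*(-4/9) = -92/9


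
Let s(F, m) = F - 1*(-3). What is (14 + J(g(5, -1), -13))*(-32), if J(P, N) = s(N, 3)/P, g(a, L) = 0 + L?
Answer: -768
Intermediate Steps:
g(a, L) = L
s(F, m) = 3 + F (s(F, m) = F + 3 = 3 + F)
J(P, N) = (3 + N)/P
(14 + J(g(5, -1), -13))*(-32) = (14 + (3 - 13)/(-1))*(-32) = (14 - 1*(-10))*(-32) = (14 + 10)*(-32) = 24*(-32) = -768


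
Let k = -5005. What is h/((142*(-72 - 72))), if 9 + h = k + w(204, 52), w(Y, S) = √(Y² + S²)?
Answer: 2507/10224 - √2770/5112 ≈ 0.23491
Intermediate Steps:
w(Y, S) = √(S² + Y²)
h = -5014 + 4*√2770 (h = -9 + (-5005 + √(52² + 204²)) = -9 + (-5005 + √(2704 + 41616)) = -9 + (-5005 + √44320) = -9 + (-5005 + 4*√2770) = -5014 + 4*√2770 ≈ -4803.5)
h/((142*(-72 - 72))) = (-5014 + 4*√2770)/((142*(-72 - 72))) = (-5014 + 4*√2770)/((142*(-144))) = (-5014 + 4*√2770)/(-20448) = (-5014 + 4*√2770)*(-1/20448) = 2507/10224 - √2770/5112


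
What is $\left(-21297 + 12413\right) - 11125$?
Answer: $-20009$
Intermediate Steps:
$\left(-21297 + 12413\right) - 11125 = -8884 - 11125 = -20009$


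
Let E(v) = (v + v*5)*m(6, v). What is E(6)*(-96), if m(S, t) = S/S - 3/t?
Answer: -1728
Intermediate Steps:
m(S, t) = 1 - 3/t
E(v) = -18 + 6*v (E(v) = (v + v*5)*((-3 + v)/v) = (v + 5*v)*((-3 + v)/v) = (6*v)*((-3 + v)/v) = -18 + 6*v)
E(6)*(-96) = (-18 + 6*6)*(-96) = (-18 + 36)*(-96) = 18*(-96) = -1728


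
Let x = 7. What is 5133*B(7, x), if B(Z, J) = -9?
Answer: -46197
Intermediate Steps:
5133*B(7, x) = 5133*(-9) = -46197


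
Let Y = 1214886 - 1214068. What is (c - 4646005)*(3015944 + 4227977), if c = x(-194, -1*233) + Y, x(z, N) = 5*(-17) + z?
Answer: -33651388712186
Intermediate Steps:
x(z, N) = -85 + z
Y = 818
c = 539 (c = (-85 - 194) + 818 = -279 + 818 = 539)
(c - 4646005)*(3015944 + 4227977) = (539 - 4646005)*(3015944 + 4227977) = -4645466*7243921 = -33651388712186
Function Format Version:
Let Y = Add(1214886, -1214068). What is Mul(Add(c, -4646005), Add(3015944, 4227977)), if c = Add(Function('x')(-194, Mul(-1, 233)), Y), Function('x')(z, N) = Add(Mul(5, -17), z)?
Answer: -33651388712186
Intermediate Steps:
Function('x')(z, N) = Add(-85, z)
Y = 818
c = 539 (c = Add(Add(-85, -194), 818) = Add(-279, 818) = 539)
Mul(Add(c, -4646005), Add(3015944, 4227977)) = Mul(Add(539, -4646005), Add(3015944, 4227977)) = Mul(-4645466, 7243921) = -33651388712186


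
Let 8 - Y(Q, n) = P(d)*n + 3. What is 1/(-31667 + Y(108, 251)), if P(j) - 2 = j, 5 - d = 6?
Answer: -1/31913 ≈ -3.1335e-5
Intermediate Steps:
d = -1 (d = 5 - 1*6 = 5 - 6 = -1)
P(j) = 2 + j
Y(Q, n) = 5 - n (Y(Q, n) = 8 - ((2 - 1)*n + 3) = 8 - (1*n + 3) = 8 - (n + 3) = 8 - (3 + n) = 8 + (-3 - n) = 5 - n)
1/(-31667 + Y(108, 251)) = 1/(-31667 + (5 - 1*251)) = 1/(-31667 + (5 - 251)) = 1/(-31667 - 246) = 1/(-31913) = -1/31913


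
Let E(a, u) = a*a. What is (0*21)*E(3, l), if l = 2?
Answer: 0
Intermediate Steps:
E(a, u) = a²
(0*21)*E(3, l) = (0*21)*3² = 0*9 = 0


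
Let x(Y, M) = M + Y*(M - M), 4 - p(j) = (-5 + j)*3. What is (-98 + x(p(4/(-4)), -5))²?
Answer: 10609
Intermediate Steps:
p(j) = 19 - 3*j (p(j) = 4 - (-5 + j)*3 = 4 - (-15 + 3*j) = 4 + (15 - 3*j) = 19 - 3*j)
x(Y, M) = M (x(Y, M) = M + Y*0 = M + 0 = M)
(-98 + x(p(4/(-4)), -5))² = (-98 - 5)² = (-103)² = 10609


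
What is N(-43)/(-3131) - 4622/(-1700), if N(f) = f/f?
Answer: 7234891/2661350 ≈ 2.7185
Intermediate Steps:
N(f) = 1
N(-43)/(-3131) - 4622/(-1700) = 1/(-3131) - 4622/(-1700) = 1*(-1/3131) - 4622*(-1/1700) = -1/3131 + 2311/850 = 7234891/2661350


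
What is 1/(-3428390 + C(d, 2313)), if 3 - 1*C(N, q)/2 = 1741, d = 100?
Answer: -1/3431866 ≈ -2.9139e-7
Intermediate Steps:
C(N, q) = -3476 (C(N, q) = 6 - 2*1741 = 6 - 3482 = -3476)
1/(-3428390 + C(d, 2313)) = 1/(-3428390 - 3476) = 1/(-3431866) = -1/3431866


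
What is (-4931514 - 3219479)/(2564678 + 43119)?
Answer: -8150993/2607797 ≈ -3.1256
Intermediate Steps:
(-4931514 - 3219479)/(2564678 + 43119) = -8150993/2607797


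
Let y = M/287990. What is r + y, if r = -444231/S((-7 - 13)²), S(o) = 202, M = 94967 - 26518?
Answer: -31980064748/14543495 ≈ -2198.9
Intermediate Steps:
M = 68449
y = 68449/287990 ≈ 0.23768
r = -444231/202 ≈ -2199.2
r + y = -444231/202 + 68449/287990 = -31980064748/14543495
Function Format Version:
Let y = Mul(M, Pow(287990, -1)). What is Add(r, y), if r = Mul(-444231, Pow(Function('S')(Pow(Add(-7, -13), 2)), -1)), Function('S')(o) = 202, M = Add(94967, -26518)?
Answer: Rational(-31980064748, 14543495) ≈ -2198.9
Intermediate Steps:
M = 68449
y = Rational(68449, 287990) (y = Mul(68449, Pow(287990, -1)) = Mul(68449, Rational(1, 287990)) = Rational(68449, 287990) ≈ 0.23768)
r = Rational(-444231, 202) (r = Mul(-444231, Pow(202, -1)) = Mul(-444231, Rational(1, 202)) = Rational(-444231, 202) ≈ -2199.2)
Add(r, y) = Add(Rational(-444231, 202), Rational(68449, 287990)) = Rational(-31980064748, 14543495)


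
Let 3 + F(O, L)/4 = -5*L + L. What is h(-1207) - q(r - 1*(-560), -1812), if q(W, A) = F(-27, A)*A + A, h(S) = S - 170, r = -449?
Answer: 52512195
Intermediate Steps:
F(O, L) = -12 - 16*L (F(O, L) = -12 + 4*(-5*L + L) = -12 + 4*(-4*L) = -12 - 16*L)
h(S) = -170 + S
q(W, A) = A + A*(-12 - 16*A) (q(W, A) = (-12 - 16*A)*A + A = A*(-12 - 16*A) + A = A + A*(-12 - 16*A))
h(-1207) - q(r - 1*(-560), -1812) = (-170 - 1207) - (-1)*(-1812)*(11 + 16*(-1812)) = -1377 - (-1)*(-1812)*(11 - 28992) = -1377 - (-1)*(-1812)*(-28981) = -1377 - 1*(-52513572) = -1377 + 52513572 = 52512195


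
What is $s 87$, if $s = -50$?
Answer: $-4350$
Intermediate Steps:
$s 87 = \left(-50\right) 87 = -4350$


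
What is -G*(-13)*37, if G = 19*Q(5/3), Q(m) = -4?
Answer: -36556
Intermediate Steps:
G = -76 (G = 19*(-4) = -76)
-G*(-13)*37 = -(-76*(-13))*37 = -988*37 = -1*36556 = -36556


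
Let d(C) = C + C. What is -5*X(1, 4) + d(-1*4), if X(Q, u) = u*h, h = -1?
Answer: 12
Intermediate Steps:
X(Q, u) = -u (X(Q, u) = u*(-1) = -u)
d(C) = 2*C
-5*X(1, 4) + d(-1*4) = -(-5)*4 + 2*(-1*4) = -5*(-4) + 2*(-4) = 20 - 8 = 12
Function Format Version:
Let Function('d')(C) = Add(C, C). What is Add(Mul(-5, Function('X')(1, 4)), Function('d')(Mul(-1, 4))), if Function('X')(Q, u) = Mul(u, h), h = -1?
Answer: 12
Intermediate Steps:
Function('X')(Q, u) = Mul(-1, u) (Function('X')(Q, u) = Mul(u, -1) = Mul(-1, u))
Function('d')(C) = Mul(2, C)
Add(Mul(-5, Function('X')(1, 4)), Function('d')(Mul(-1, 4))) = Add(Mul(-5, Mul(-1, 4)), Mul(2, Mul(-1, 4))) = Add(Mul(-5, -4), Mul(2, -4)) = Add(20, -8) = 12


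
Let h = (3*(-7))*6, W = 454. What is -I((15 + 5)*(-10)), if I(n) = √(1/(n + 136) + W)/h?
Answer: √29055/1008 ≈ 0.16910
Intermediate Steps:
h = -126 (h = -21*6 = -126)
I(n) = -√(454 + 1/(136 + n))/126 (I(n) = √(1/(n + 136) + 454)/(-126) = √(1/(136 + n) + 454)*(-1/126) = √(454 + 1/(136 + n))*(-1/126) = -√(454 + 1/(136 + n))/126)
-I((15 + 5)*(-10)) = -(-1)*√((61745 + 454*((15 + 5)*(-10)))/(136 + (15 + 5)*(-10)))/126 = -(-1)*√((61745 + 454*(20*(-10)))/(136 + 20*(-10)))/126 = -(-1)*√((61745 + 454*(-200))/(136 - 200))/126 = -(-1)*√((61745 - 90800)/(-64))/126 = -(-1)*√(-1/64*(-29055))/126 = -(-1)*√(29055/64)/126 = -(-1)*√29055/8/126 = -(-1)*√29055/1008 = √29055/1008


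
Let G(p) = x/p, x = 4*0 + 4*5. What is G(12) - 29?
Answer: -82/3 ≈ -27.333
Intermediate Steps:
x = 20 (x = 0 + 20 = 20)
G(p) = 20/p
G(12) - 29 = 20/12 - 29 = 20*(1/12) - 29 = 5/3 - 29 = -82/3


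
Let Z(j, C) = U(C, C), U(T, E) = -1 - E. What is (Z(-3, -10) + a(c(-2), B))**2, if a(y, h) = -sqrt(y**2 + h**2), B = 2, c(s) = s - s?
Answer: 49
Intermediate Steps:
c(s) = 0
Z(j, C) = -1 - C
a(y, h) = -sqrt(h**2 + y**2)
(Z(-3, -10) + a(c(-2), B))**2 = ((-1 - 1*(-10)) - sqrt(2**2 + 0**2))**2 = ((-1 + 10) - sqrt(4 + 0))**2 = (9 - sqrt(4))**2 = (9 - 1*2)**2 = (9 - 2)**2 = 7**2 = 49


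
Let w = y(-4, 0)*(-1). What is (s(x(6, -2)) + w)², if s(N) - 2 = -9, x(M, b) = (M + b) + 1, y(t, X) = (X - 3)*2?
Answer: 1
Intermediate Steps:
y(t, X) = -6 + 2*X (y(t, X) = (-3 + X)*2 = -6 + 2*X)
x(M, b) = 1 + M + b
s(N) = -7 (s(N) = 2 - 9 = -7)
w = 6 (w = (-6 + 2*0)*(-1) = (-6 + 0)*(-1) = -6*(-1) = 6)
(s(x(6, -2)) + w)² = (-7 + 6)² = (-1)² = 1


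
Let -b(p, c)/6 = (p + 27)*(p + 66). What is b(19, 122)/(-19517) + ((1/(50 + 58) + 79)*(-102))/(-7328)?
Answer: 5925623377/2574370368 ≈ 2.3018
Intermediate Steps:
b(p, c) = -6*(27 + p)*(66 + p) (b(p, c) = -6*(p + 27)*(p + 66) = -6*(27 + p)*(66 + p))
b(19, 122)/(-19517) + ((1/(50 + 58) + 79)*(-102))/(-7328) = (-10692 - 558*19 - 6*19²)/(-19517) + ((1/(50 + 58) + 79)*(-102))/(-7328) = (-10692 - 10602 - 6*361)*(-1/19517) + ((1/108 + 79)*(-102))*(-1/7328) = (-10692 - 10602 - 2166)*(-1/19517) + ((1/108 + 79)*(-102))*(-1/7328) = -23460*(-1/19517) + ((8533/108)*(-102))*(-1/7328) = 23460/19517 - 145061/18*(-1/7328) = 23460/19517 + 145061/131904 = 5925623377/2574370368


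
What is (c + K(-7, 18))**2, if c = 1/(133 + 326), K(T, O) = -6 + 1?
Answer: 5262436/210681 ≈ 24.978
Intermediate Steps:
K(T, O) = -5
c = 1/459 ≈ 0.0021787
(c + K(-7, 18))**2 = (1/459 - 5)**2 = (-2294/459)**2 = 5262436/210681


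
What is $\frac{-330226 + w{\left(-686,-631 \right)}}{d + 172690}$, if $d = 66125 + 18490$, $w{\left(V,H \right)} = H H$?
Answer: $\frac{13587}{51461} \approx 0.26403$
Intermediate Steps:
$w{\left(V,H \right)} = H^{2}$
$d = 84615$
$\frac{-330226 + w{\left(-686,-631 \right)}}{d + 172690} = \frac{-330226 + \left(-631\right)^{2}}{84615 + 172690} = \frac{-330226 + 398161}{257305} = 67935 \cdot \frac{1}{257305} = \frac{13587}{51461}$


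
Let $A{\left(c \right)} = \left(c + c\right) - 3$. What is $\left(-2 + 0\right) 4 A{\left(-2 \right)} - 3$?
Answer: $53$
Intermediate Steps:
$A{\left(c \right)} = -3 + 2 c$ ($A{\left(c \right)} = 2 c - 3 = -3 + 2 c$)
$\left(-2 + 0\right) 4 A{\left(-2 \right)} - 3 = \left(-2 + 0\right) 4 \left(-3 + 2 \left(-2\right)\right) - 3 = \left(-2\right) 4 \left(-3 - 4\right) + \left(-3 + 0\right) = \left(-8\right) \left(-7\right) - 3 = 56 - 3 = 53$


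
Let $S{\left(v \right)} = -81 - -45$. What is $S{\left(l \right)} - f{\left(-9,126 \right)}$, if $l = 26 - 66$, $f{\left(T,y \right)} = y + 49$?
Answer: $-211$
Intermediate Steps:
$f{\left(T,y \right)} = 49 + y$
$l = -40$
$S{\left(v \right)} = -36$ ($S{\left(v \right)} = -81 + 45 = -36$)
$S{\left(l \right)} - f{\left(-9,126 \right)} = -36 - \left(49 + 126\right) = -36 - 175 = -211$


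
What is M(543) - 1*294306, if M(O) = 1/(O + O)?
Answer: -319616315/1086 ≈ -2.9431e+5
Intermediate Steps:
M(O) = 1/(2*O)
M(543) - 1*294306 = (½)/543 - 1*294306 = (½)*(1/543) - 294306 = 1/1086 - 294306 = -319616315/1086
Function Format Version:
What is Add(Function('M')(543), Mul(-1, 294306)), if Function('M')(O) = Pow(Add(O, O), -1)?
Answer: Rational(-319616315, 1086) ≈ -2.9431e+5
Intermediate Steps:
Function('M')(O) = Mul(Rational(1, 2), Pow(O, -1)) (Function('M')(O) = Pow(Mul(2, O), -1) = Mul(Rational(1, 2), Pow(O, -1)))
Add(Function('M')(543), Mul(-1, 294306)) = Add(Mul(Rational(1, 2), Pow(543, -1)), Mul(-1, 294306)) = Add(Mul(Rational(1, 2), Rational(1, 543)), -294306) = Add(Rational(1, 1086), -294306) = Rational(-319616315, 1086)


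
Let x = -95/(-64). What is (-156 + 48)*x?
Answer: -2565/16 ≈ -160.31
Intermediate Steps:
x = 95/64 (x = -95*(-1/64) = 95/64 ≈ 1.4844)
(-156 + 48)*x = (-156 + 48)*(95/64) = -108*95/64 = -2565/16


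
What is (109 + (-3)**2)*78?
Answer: 9204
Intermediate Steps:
(109 + (-3)**2)*78 = (109 + 9)*78 = 118*78 = 9204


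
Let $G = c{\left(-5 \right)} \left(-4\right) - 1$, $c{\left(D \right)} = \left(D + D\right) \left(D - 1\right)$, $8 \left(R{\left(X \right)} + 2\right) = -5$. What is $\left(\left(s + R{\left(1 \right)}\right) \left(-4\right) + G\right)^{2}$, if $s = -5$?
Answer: $\frac{177241}{4} \approx 44310.0$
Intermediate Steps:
$R{\left(X \right)} = - \frac{21}{8}$ ($R{\left(X \right)} = -2 + \frac{1}{8} \left(-5\right) = -2 - \frac{5}{8} = - \frac{21}{8}$)
$c{\left(D \right)} = 2 D \left(-1 + D\right)$
$G = -241$ ($G = 2 \left(-5\right) \left(-1 - 5\right) \left(-4\right) - 1 = 2 \left(-5\right) \left(-6\right) \left(-4\right) - 1 = 60 \left(-4\right) - 1 = -240 - 1 = -241$)
$\left(\left(s + R{\left(1 \right)}\right) \left(-4\right) + G\right)^{2} = \left(\left(-5 - \frac{21}{8}\right) \left(-4\right) - 241\right)^{2} = \left(\left(- \frac{61}{8}\right) \left(-4\right) - 241\right)^{2} = \left(\frac{61}{2} - 241\right)^{2} = \left(- \frac{421}{2}\right)^{2} = \frac{177241}{4}$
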